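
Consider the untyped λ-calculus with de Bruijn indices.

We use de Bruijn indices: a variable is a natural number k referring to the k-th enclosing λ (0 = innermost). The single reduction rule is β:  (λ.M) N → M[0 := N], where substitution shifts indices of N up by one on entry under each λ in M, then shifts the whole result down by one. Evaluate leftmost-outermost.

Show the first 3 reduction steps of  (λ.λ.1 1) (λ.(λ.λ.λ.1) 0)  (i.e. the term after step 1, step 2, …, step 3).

Answer: after 3 steps: λ.λ.λ.1

Working:
  start: (λ.λ.1 1) (λ.(λ.λ.λ.1) 0)
  →1  λ.(λ.(λ.λ.λ.1) 0) (λ.(λ.λ.λ.1) 0)
  →2  λ.(λ.λ.λ.1) (λ.(λ.λ.λ.1) 0)
  →3  λ.λ.λ.1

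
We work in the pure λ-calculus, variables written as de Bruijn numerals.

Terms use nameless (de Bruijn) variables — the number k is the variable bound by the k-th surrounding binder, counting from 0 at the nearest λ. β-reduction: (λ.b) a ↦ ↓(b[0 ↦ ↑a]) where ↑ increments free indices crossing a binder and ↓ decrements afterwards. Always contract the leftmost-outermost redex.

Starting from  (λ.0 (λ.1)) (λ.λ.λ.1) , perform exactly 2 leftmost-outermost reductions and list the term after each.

  start: (λ.0 (λ.1)) (λ.λ.λ.1)
  →1  (λ.λ.λ.1) (λ.λ.λ.λ.1)
  →2  λ.λ.1

Answer: after 2 steps: λ.λ.1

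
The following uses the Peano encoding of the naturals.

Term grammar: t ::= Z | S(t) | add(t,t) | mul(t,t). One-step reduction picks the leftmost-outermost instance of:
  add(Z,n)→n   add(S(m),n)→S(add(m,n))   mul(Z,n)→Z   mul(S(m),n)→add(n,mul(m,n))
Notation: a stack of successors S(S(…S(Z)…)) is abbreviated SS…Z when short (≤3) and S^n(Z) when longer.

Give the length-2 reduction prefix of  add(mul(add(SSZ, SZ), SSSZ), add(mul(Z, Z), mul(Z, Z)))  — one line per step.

Answer: after 2 steps: add(add(SSSZ, mul(add(SZ, SZ), SSSZ)), add(mul(Z, Z), mul(Z, Z)))

Derivation:
  start: add(mul(add(SSZ, SZ), SSSZ), add(mul(Z, Z), mul(Z, Z)))
  step 1: add(mul(S(add(SZ, SZ)), SSSZ), add(mul(Z, Z), mul(Z, Z)))
  step 2: add(add(SSSZ, mul(add(SZ, SZ), SSSZ)), add(mul(Z, Z), mul(Z, Z)))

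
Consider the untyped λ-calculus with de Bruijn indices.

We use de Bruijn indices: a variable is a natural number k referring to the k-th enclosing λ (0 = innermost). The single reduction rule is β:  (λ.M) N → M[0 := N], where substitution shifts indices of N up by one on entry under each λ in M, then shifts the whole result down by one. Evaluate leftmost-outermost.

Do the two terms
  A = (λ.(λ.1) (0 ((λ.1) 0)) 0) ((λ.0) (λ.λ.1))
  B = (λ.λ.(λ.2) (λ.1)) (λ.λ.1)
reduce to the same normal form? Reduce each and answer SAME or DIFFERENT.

Term A:
  start: (λ.(λ.1) (0 ((λ.1) 0)) 0) ((λ.0) (λ.λ.1))
  [1] (λ.(λ.0) (λ.λ.1)) ((λ.0) (λ.λ.1) ((λ.(λ.0) (λ.λ.1)) ((λ.0) (λ.λ.1)))) ((λ.0) (λ.λ.1))
  [2] (λ.0) (λ.λ.1) ((λ.0) (λ.λ.1))
  [3] (λ.λ.1) ((λ.0) (λ.λ.1))
  [4] λ.(λ.0) (λ.λ.1)
  [5] λ.λ.λ.1

Term B:
  start: (λ.λ.(λ.2) (λ.1)) (λ.λ.1)
  [1] λ.(λ.λ.λ.1) (λ.1)
  [2] λ.λ.λ.1

Answer: SAME — A ⇓ λ.λ.λ.1, B ⇓ λ.λ.λ.1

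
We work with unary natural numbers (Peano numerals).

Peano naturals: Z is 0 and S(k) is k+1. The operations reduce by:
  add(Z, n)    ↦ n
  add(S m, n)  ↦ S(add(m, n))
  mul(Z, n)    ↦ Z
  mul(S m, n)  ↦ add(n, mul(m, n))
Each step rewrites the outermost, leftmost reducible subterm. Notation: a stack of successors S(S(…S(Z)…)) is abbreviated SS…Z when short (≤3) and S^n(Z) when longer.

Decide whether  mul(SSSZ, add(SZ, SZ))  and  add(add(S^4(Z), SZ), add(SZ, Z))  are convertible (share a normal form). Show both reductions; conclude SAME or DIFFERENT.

Answer: SAME — A ⇓ S^6(Z), B ⇓ S^6(Z)

Reduction:
Term A:
  start: mul(SSSZ, add(SZ, SZ))
  →1  add(add(SZ, SZ), mul(SSZ, add(SZ, SZ)))
  →2  add(S(add(Z, SZ)), mul(SSZ, add(SZ, SZ)))
  →3  S(add(add(Z, SZ), mul(SSZ, add(SZ, SZ))))
  →4  S(add(SZ, mul(SSZ, add(SZ, SZ))))
  →5  S(S(add(Z, mul(SSZ, add(SZ, SZ)))))
  →6  S(S(mul(SSZ, add(SZ, SZ))))
  →7  S(S(add(add(SZ, SZ), mul(SZ, add(SZ, SZ)))))
  →8  S(S(add(S(add(Z, SZ)), mul(SZ, add(SZ, SZ)))))
  →9  S(S(S(add(add(Z, SZ), mul(SZ, add(SZ, SZ))))))
  →10  S(S(S(add(SZ, mul(SZ, add(SZ, SZ))))))
  →11  S(S(S(S(add(Z, mul(SZ, add(SZ, SZ)))))))
  →12  S(S(S(S(mul(SZ, add(SZ, SZ))))))
  →13  S(S(S(S(add(add(SZ, SZ), mul(Z, add(SZ, SZ)))))))
  →14  S(S(S(S(add(S(add(Z, SZ)), mul(Z, add(SZ, SZ)))))))
  →15  S(S(S(S(S(add(add(Z, SZ), mul(Z, add(SZ, SZ))))))))
  →16  S(S(S(S(S(add(SZ, mul(Z, add(SZ, SZ))))))))
  →17  S(S(S(S(S(S(add(Z, mul(Z, add(SZ, SZ)))))))))
  →18  S(S(S(S(S(S(mul(Z, add(SZ, SZ))))))))
  →19  S^6(Z)

Term B:
  start: add(add(S^4(Z), SZ), add(SZ, Z))
  →1  add(S(add(SSSZ, SZ)), add(SZ, Z))
  →2  S(add(add(SSSZ, SZ), add(SZ, Z)))
  →3  S(add(S(add(SSZ, SZ)), add(SZ, Z)))
  →4  S(S(add(add(SSZ, SZ), add(SZ, Z))))
  →5  S(S(add(S(add(SZ, SZ)), add(SZ, Z))))
  →6  S(S(S(add(add(SZ, SZ), add(SZ, Z)))))
  →7  S(S(S(add(S(add(Z, SZ)), add(SZ, Z)))))
  →8  S(S(S(S(add(add(Z, SZ), add(SZ, Z))))))
  →9  S(S(S(S(add(SZ, add(SZ, Z))))))
  →10  S(S(S(S(S(add(Z, add(SZ, Z)))))))
  →11  S(S(S(S(S(add(SZ, Z))))))
  →12  S(S(S(S(S(S(add(Z, Z)))))))
  →13  S^6(Z)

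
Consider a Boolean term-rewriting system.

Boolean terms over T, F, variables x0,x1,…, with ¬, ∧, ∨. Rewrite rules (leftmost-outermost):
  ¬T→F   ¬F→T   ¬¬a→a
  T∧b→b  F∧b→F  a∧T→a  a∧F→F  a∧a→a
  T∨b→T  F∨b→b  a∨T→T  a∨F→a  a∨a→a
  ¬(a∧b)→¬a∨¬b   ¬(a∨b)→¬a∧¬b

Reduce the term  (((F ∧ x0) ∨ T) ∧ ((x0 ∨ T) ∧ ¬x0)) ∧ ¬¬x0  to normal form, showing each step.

Answer: normal form = ¬x0 ∧ x0  (in 5 steps)

Working:
  start: (((F ∧ x0) ∨ T) ∧ ((x0 ∨ T) ∧ ¬x0)) ∧ ¬¬x0
  [1] (T ∧ ((x0 ∨ T) ∧ ¬x0)) ∧ ¬¬x0
  [2] ((x0 ∨ T) ∧ ¬x0) ∧ ¬¬x0
  [3] (T ∧ ¬x0) ∧ ¬¬x0
  [4] ¬x0 ∧ ¬¬x0
  [5] ¬x0 ∧ x0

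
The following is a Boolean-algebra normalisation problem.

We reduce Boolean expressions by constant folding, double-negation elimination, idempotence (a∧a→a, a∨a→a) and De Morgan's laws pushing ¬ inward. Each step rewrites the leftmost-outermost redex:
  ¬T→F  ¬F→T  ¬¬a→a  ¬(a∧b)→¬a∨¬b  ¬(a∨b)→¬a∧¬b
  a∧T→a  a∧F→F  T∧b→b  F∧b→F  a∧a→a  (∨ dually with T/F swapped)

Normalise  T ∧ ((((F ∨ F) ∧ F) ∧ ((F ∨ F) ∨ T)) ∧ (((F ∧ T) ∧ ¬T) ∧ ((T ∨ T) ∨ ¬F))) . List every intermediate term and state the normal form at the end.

  start: T ∧ ((((F ∨ F) ∧ F) ∧ ((F ∨ F) ∨ T)) ∧ (((F ∧ T) ∧ ¬T) ∧ ((T ∨ T) ∨ ¬F)))
  step 1: (((F ∨ F) ∧ F) ∧ ((F ∨ F) ∨ T)) ∧ (((F ∧ T) ∧ ¬T) ∧ ((T ∨ T) ∨ ¬F))
  step 2: (F ∧ ((F ∨ F) ∨ T)) ∧ (((F ∧ T) ∧ ¬T) ∧ ((T ∨ T) ∨ ¬F))
  step 3: F ∧ (((F ∧ T) ∧ ¬T) ∧ ((T ∨ T) ∨ ¬F))
  step 4: F

Answer: normal form = F  (in 4 steps)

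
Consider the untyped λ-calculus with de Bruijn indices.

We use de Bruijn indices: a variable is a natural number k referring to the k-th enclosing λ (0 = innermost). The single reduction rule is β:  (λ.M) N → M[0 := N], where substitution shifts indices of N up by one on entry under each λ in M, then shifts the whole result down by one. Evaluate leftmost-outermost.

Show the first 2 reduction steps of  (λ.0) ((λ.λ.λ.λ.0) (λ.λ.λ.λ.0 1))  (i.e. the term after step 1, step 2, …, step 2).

  start: (λ.0) ((λ.λ.λ.λ.0) (λ.λ.λ.λ.0 1))
  [1] (λ.λ.λ.λ.0) (λ.λ.λ.λ.0 1)
  [2] λ.λ.λ.0

Answer: after 2 steps: λ.λ.λ.0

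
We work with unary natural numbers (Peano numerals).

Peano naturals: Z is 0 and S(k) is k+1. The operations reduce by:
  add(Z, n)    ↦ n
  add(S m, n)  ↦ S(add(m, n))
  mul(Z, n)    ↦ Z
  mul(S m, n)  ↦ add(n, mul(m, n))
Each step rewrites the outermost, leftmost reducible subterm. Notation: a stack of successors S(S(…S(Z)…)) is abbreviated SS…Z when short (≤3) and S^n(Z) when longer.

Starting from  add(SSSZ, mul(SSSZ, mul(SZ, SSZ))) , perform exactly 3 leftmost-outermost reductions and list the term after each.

Answer: after 3 steps: S(S(S(add(Z, mul(SSSZ, mul(SZ, SSZ))))))

Working:
  start: add(SSSZ, mul(SSSZ, mul(SZ, SSZ)))
  [1] S(add(SSZ, mul(SSSZ, mul(SZ, SSZ))))
  [2] S(S(add(SZ, mul(SSSZ, mul(SZ, SSZ)))))
  [3] S(S(S(add(Z, mul(SSSZ, mul(SZ, SSZ))))))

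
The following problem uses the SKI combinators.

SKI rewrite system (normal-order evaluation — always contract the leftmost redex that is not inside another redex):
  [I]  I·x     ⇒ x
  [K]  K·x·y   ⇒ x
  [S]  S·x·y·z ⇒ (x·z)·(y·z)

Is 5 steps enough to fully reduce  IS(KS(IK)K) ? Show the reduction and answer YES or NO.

  start: IS(KS(IK)K)
  step 1: S(KS(IK)K)
  step 2: S(SK)

Answer: YES — reaches normal form S(SK) in 2 ≤ 5 steps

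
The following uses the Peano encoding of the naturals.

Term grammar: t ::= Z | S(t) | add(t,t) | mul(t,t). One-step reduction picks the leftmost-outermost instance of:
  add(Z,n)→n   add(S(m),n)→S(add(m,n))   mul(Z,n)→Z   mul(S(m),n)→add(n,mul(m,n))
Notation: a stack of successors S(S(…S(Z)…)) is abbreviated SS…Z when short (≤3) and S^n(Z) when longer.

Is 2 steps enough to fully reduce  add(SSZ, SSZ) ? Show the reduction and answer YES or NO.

Answer: NO — after 2 steps the term is S(S(add(Z, SSZ))), not yet normal

Derivation:
  start: add(SSZ, SSZ)
  step 1: S(add(SZ, SSZ))
  step 2: S(S(add(Z, SSZ)))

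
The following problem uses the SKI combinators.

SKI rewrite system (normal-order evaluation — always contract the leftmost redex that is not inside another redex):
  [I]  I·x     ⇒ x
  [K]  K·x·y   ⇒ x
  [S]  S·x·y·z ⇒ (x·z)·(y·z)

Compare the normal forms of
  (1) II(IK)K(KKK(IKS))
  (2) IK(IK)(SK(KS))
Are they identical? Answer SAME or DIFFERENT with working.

Answer: SAME — A ⇓ K, B ⇓ K

Working:
Term A:
  start: II(IK)K(KKK(IKS))
  [1] I(IK)K(KKK(IKS))
  [2] IKK(KKK(IKS))
  [3] KK(KKK(IKS))
  [4] K

Term B:
  start: IK(IK)(SK(KS))
  [1] K(IK)(SK(KS))
  [2] IK
  [3] K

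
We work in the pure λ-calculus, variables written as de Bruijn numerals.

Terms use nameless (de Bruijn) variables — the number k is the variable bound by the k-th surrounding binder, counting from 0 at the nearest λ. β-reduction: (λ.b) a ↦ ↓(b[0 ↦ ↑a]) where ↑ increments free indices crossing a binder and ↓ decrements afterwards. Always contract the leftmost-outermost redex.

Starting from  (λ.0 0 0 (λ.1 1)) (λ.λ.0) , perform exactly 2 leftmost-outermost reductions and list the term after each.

  start: (λ.0 0 0 (λ.1 1)) (λ.λ.0)
  [1] (λ.λ.0) (λ.λ.0) (λ.λ.0) (λ.(λ.λ.0) (λ.λ.0))
  [2] (λ.0) (λ.λ.0) (λ.(λ.λ.0) (λ.λ.0))

Answer: after 2 steps: (λ.0) (λ.λ.0) (λ.(λ.λ.0) (λ.λ.0))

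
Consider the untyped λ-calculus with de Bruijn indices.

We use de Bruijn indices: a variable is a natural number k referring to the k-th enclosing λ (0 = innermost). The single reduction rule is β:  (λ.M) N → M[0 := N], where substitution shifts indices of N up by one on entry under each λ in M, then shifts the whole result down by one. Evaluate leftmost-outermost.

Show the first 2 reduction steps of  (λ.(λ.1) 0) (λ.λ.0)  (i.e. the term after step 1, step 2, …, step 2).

Answer: after 2 steps: λ.λ.0

Derivation:
  start: (λ.(λ.1) 0) (λ.λ.0)
  step 1: (λ.λ.λ.0) (λ.λ.0)
  step 2: λ.λ.0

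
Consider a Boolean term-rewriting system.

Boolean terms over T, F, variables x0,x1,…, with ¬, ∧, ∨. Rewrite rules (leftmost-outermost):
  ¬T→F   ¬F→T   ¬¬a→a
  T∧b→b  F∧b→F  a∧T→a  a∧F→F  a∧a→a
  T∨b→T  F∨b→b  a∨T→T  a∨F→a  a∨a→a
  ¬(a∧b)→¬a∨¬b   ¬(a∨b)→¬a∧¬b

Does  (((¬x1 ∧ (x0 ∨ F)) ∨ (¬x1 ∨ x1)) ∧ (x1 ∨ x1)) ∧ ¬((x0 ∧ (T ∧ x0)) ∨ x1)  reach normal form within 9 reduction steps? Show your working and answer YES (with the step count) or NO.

  start: (((¬x1 ∧ (x0 ∨ F)) ∨ (¬x1 ∨ x1)) ∧ (x1 ∨ x1)) ∧ ¬((x0 ∧ (T ∧ x0)) ∨ x1)
  →1  (((¬x1 ∧ x0) ∨ (¬x1 ∨ x1)) ∧ (x1 ∨ x1)) ∧ ¬((x0 ∧ (T ∧ x0)) ∨ x1)
  →2  (((¬x1 ∧ x0) ∨ (¬x1 ∨ x1)) ∧ x1) ∧ ¬((x0 ∧ (T ∧ x0)) ∨ x1)
  →3  (((¬x1 ∧ x0) ∨ (¬x1 ∨ x1)) ∧ x1) ∧ (¬(x0 ∧ (T ∧ x0)) ∧ ¬x1)
  →4  (((¬x1 ∧ x0) ∨ (¬x1 ∨ x1)) ∧ x1) ∧ ((¬x0 ∨ ¬(T ∧ x0)) ∧ ¬x1)
  →5  (((¬x1 ∧ x0) ∨ (¬x1 ∨ x1)) ∧ x1) ∧ ((¬x0 ∨ (¬T ∨ ¬x0)) ∧ ¬x1)
  →6  (((¬x1 ∧ x0) ∨ (¬x1 ∨ x1)) ∧ x1) ∧ ((¬x0 ∨ (F ∨ ¬x0)) ∧ ¬x1)
  →7  (((¬x1 ∧ x0) ∨ (¬x1 ∨ x1)) ∧ x1) ∧ ((¬x0 ∨ ¬x0) ∧ ¬x1)
  →8  (((¬x1 ∧ x0) ∨ (¬x1 ∨ x1)) ∧ x1) ∧ (¬x0 ∧ ¬x1)

Answer: YES — reaches normal form (((¬x1 ∧ x0) ∨ (¬x1 ∨ x1)) ∧ x1) ∧ (¬x0 ∧ ¬x1) in 8 ≤ 9 steps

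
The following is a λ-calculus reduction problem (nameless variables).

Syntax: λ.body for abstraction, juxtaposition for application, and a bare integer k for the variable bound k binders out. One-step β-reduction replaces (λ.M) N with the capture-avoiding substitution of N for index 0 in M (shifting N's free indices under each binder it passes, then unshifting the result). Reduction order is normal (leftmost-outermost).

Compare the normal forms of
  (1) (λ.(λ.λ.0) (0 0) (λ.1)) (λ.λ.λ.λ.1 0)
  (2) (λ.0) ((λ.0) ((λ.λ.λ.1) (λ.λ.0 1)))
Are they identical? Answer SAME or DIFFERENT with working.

Answer: DIFFERENT — A ⇓ λ.λ.λ.λ.λ.1 0, B ⇓ λ.λ.1

Derivation:
Term A:
  start: (λ.(λ.λ.0) (0 0) (λ.1)) (λ.λ.λ.λ.1 0)
  step 1: (λ.λ.0) ((λ.λ.λ.λ.1 0) (λ.λ.λ.λ.1 0)) (λ.λ.λ.λ.λ.1 0)
  step 2: (λ.0) (λ.λ.λ.λ.λ.1 0)
  step 3: λ.λ.λ.λ.λ.1 0

Term B:
  start: (λ.0) ((λ.0) ((λ.λ.λ.1) (λ.λ.0 1)))
  step 1: (λ.0) ((λ.λ.λ.1) (λ.λ.0 1))
  step 2: (λ.λ.λ.1) (λ.λ.0 1)
  step 3: λ.λ.1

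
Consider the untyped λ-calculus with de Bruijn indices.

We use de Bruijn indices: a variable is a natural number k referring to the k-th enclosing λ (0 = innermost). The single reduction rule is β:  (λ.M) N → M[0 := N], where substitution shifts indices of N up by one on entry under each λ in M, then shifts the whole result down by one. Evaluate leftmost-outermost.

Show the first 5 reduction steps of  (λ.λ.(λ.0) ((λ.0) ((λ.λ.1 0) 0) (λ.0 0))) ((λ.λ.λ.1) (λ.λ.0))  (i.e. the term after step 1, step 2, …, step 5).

Answer: after 5 steps: λ.0 (λ.0 0)

Working:
  start: (λ.λ.(λ.0) ((λ.0) ((λ.λ.1 0) 0) (λ.0 0))) ((λ.λ.λ.1) (λ.λ.0))
  [1] λ.(λ.0) ((λ.0) ((λ.λ.1 0) 0) (λ.0 0))
  [2] λ.(λ.0) ((λ.λ.1 0) 0) (λ.0 0)
  [3] λ.(λ.λ.1 0) 0 (λ.0 0)
  [4] λ.(λ.1 0) (λ.0 0)
  [5] λ.0 (λ.0 0)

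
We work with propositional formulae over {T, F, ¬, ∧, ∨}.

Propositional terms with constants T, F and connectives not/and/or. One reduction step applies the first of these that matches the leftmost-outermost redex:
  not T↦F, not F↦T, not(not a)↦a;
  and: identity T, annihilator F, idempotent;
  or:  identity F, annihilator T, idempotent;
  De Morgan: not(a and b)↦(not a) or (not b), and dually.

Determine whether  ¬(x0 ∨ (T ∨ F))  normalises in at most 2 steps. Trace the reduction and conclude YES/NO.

  start: ¬(x0 ∨ (T ∨ F))
  →1  ¬x0 ∧ ¬(T ∨ F)
  →2  ¬x0 ∧ (¬T ∧ ¬F)

Answer: NO — after 2 steps the term is ¬x0 ∧ (¬T ∧ ¬F), not yet normal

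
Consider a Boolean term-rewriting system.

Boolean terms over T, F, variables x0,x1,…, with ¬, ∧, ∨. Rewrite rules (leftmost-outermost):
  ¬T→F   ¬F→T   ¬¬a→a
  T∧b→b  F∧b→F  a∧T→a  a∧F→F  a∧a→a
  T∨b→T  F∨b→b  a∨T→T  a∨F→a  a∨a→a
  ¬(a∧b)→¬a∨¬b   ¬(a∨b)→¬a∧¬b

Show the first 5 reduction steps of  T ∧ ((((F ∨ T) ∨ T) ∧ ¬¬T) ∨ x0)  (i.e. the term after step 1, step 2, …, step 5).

  start: T ∧ ((((F ∨ T) ∨ T) ∧ ¬¬T) ∨ x0)
  [1] (((F ∨ T) ∨ T) ∧ ¬¬T) ∨ x0
  [2] (T ∧ ¬¬T) ∨ x0
  [3] ¬¬T ∨ x0
  [4] T ∨ x0
  [5] T

Answer: after 5 steps: T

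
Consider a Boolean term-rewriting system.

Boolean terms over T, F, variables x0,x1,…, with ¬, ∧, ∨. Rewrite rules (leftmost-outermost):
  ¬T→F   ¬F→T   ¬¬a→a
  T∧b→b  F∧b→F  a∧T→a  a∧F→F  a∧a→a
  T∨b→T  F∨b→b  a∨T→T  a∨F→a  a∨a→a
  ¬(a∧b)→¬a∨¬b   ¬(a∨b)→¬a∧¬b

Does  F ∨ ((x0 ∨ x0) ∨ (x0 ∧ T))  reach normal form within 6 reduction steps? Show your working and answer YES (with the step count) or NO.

  start: F ∨ ((x0 ∨ x0) ∨ (x0 ∧ T))
  [1] (x0 ∨ x0) ∨ (x0 ∧ T)
  [2] x0 ∨ (x0 ∧ T)
  [3] x0 ∨ x0
  [4] x0

Answer: YES — reaches normal form x0 in 4 ≤ 6 steps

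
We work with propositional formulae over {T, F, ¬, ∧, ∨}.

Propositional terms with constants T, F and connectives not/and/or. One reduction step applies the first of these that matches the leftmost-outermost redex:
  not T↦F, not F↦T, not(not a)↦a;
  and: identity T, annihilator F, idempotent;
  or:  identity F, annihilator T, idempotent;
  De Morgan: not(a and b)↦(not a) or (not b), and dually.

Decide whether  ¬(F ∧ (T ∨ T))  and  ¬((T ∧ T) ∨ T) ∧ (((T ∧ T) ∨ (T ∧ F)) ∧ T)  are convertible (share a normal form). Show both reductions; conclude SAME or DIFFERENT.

Answer: DIFFERENT — A ⇓ T, B ⇓ F

Working:
Term A:
  start: ¬(F ∧ (T ∨ T))
  →1  ¬F ∨ ¬(T ∨ T)
  →2  T ∨ ¬(T ∨ T)
  →3  T

Term B:
  start: ¬((T ∧ T) ∨ T) ∧ (((T ∧ T) ∨ (T ∧ F)) ∧ T)
  →1  (¬(T ∧ T) ∧ ¬T) ∧ (((T ∧ T) ∨ (T ∧ F)) ∧ T)
  →2  ((¬T ∨ ¬T) ∧ ¬T) ∧ (((T ∧ T) ∨ (T ∧ F)) ∧ T)
  →3  (¬T ∧ ¬T) ∧ (((T ∧ T) ∨ (T ∧ F)) ∧ T)
  →4  ¬T ∧ (((T ∧ T) ∨ (T ∧ F)) ∧ T)
  →5  F ∧ (((T ∧ T) ∨ (T ∧ F)) ∧ T)
  →6  F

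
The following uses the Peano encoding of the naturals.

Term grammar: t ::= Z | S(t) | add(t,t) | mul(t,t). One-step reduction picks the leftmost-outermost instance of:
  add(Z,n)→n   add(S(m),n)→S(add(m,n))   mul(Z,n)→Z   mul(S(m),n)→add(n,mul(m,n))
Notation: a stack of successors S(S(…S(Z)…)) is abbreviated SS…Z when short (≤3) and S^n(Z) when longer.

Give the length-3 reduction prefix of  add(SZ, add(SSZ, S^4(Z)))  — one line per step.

Answer: after 3 steps: S(S(add(SZ, S^4(Z))))

Working:
  start: add(SZ, add(SSZ, S^4(Z)))
  [1] S(add(Z, add(SSZ, S^4(Z))))
  [2] S(add(SSZ, S^4(Z)))
  [3] S(S(add(SZ, S^4(Z))))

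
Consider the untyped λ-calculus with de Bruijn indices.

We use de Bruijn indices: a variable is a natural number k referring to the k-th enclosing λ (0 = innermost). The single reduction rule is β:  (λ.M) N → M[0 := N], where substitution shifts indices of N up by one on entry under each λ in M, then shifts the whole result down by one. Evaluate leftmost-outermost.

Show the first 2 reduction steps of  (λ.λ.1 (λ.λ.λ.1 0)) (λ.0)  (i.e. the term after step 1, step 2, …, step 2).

Answer: after 2 steps: λ.λ.λ.λ.1 0

Working:
  start: (λ.λ.1 (λ.λ.λ.1 0)) (λ.0)
  [1] λ.(λ.0) (λ.λ.λ.1 0)
  [2] λ.λ.λ.λ.1 0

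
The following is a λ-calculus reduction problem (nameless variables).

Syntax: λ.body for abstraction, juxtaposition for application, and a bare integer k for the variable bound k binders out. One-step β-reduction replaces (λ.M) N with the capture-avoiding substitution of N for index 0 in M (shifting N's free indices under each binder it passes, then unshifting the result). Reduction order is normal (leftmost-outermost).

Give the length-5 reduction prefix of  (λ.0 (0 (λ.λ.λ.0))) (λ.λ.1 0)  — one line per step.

Answer: after 5 steps: λ.λ.λ.0

Derivation:
  start: (λ.0 (0 (λ.λ.λ.0))) (λ.λ.1 0)
  [1] (λ.λ.1 0) ((λ.λ.1 0) (λ.λ.λ.0))
  [2] λ.(λ.λ.1 0) (λ.λ.λ.0) 0
  [3] λ.(λ.(λ.λ.λ.0) 0) 0
  [4] λ.(λ.λ.λ.0) 0
  [5] λ.λ.λ.0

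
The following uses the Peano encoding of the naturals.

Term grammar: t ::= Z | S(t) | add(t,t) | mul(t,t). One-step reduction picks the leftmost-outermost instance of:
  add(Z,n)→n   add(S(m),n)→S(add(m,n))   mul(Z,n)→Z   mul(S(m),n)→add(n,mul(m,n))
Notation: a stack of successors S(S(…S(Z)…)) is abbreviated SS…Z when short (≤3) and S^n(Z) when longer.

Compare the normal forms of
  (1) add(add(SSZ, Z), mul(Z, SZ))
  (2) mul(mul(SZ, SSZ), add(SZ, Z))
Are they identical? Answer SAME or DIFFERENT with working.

Answer: SAME — A ⇓ SSZ, B ⇓ SSZ

Working:
Term A:
  start: add(add(SSZ, Z), mul(Z, SZ))
  [1] add(S(add(SZ, Z)), mul(Z, SZ))
  [2] S(add(add(SZ, Z), mul(Z, SZ)))
  [3] S(add(S(add(Z, Z)), mul(Z, SZ)))
  [4] S(S(add(add(Z, Z), mul(Z, SZ))))
  [5] S(S(add(Z, mul(Z, SZ))))
  [6] S(S(mul(Z, SZ)))
  [7] SSZ

Term B:
  start: mul(mul(SZ, SSZ), add(SZ, Z))
  [1] mul(add(SSZ, mul(Z, SSZ)), add(SZ, Z))
  [2] mul(S(add(SZ, mul(Z, SSZ))), add(SZ, Z))
  [3] add(add(SZ, Z), mul(add(SZ, mul(Z, SSZ)), add(SZ, Z)))
  [4] add(S(add(Z, Z)), mul(add(SZ, mul(Z, SSZ)), add(SZ, Z)))
  [5] S(add(add(Z, Z), mul(add(SZ, mul(Z, SSZ)), add(SZ, Z))))
  [6] S(add(Z, mul(add(SZ, mul(Z, SSZ)), add(SZ, Z))))
  [7] S(mul(add(SZ, mul(Z, SSZ)), add(SZ, Z)))
  [8] S(mul(S(add(Z, mul(Z, SSZ))), add(SZ, Z)))
  [9] S(add(add(SZ, Z), mul(add(Z, mul(Z, SSZ)), add(SZ, Z))))
  [10] S(add(S(add(Z, Z)), mul(add(Z, mul(Z, SSZ)), add(SZ, Z))))
  [11] S(S(add(add(Z, Z), mul(add(Z, mul(Z, SSZ)), add(SZ, Z)))))
  [12] S(S(add(Z, mul(add(Z, mul(Z, SSZ)), add(SZ, Z)))))
  [13] S(S(mul(add(Z, mul(Z, SSZ)), add(SZ, Z))))
  [14] S(S(mul(mul(Z, SSZ), add(SZ, Z))))
  [15] S(S(mul(Z, add(SZ, Z))))
  [16] SSZ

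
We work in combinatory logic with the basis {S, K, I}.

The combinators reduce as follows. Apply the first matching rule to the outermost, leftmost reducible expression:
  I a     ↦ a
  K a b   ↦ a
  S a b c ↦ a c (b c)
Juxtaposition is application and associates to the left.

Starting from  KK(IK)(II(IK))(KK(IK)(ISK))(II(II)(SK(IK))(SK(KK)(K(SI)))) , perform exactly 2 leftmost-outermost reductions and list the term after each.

Answer: after 2 steps: II(IK)(II(II)(SK(IK))(SK(KK)(K(SI))))

Reduction:
  start: KK(IK)(II(IK))(KK(IK)(ISK))(II(II)(SK(IK))(SK(KK)(K(SI))))
  [1] K(II(IK))(KK(IK)(ISK))(II(II)(SK(IK))(SK(KK)(K(SI))))
  [2] II(IK)(II(II)(SK(IK))(SK(KK)(K(SI))))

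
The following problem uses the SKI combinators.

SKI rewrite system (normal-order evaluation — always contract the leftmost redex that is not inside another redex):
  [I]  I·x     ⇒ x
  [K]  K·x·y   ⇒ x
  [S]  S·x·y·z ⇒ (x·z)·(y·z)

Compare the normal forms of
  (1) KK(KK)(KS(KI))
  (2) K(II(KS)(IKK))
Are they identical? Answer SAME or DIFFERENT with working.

Term A:
  start: KK(KK)(KS(KI))
  →1  K(KS(KI))
  →2  KS

Term B:
  start: K(II(KS)(IKK))
  →1  K(I(KS)(IKK))
  →2  K(KS(IKK))
  →3  KS

Answer: SAME — A ⇓ KS, B ⇓ KS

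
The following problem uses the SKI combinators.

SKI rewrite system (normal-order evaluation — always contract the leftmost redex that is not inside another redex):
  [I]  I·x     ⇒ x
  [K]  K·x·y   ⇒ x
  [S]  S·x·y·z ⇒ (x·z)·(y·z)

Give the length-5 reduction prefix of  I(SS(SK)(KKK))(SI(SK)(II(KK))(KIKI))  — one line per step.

Answer: after 5 steps: SI(SK)(II(KK))(KIKI)

Reduction:
  start: I(SS(SK)(KKK))(SI(SK)(II(KK))(KIKI))
  step 1: SS(SK)(KKK)(SI(SK)(II(KK))(KIKI))
  step 2: S(KKK)(SK(KKK))(SI(SK)(II(KK))(KIKI))
  step 3: KKK(SI(SK)(II(KK))(KIKI))(SK(KKK)(SI(SK)(II(KK))(KIKI)))
  step 4: K(SI(SK)(II(KK))(KIKI))(SK(KKK)(SI(SK)(II(KK))(KIKI)))
  step 5: SI(SK)(II(KK))(KIKI)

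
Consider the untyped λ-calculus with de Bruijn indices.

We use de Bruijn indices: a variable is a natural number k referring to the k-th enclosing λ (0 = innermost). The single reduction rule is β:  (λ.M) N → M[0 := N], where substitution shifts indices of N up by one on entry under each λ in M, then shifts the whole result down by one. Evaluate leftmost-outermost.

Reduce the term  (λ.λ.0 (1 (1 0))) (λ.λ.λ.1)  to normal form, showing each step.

  start: (λ.λ.0 (1 (1 0))) (λ.λ.λ.1)
  step 1: λ.0 ((λ.λ.λ.1) ((λ.λ.λ.1) 0))
  step 2: λ.0 (λ.λ.1)

Answer: normal form = λ.0 (λ.λ.1)  (in 2 steps)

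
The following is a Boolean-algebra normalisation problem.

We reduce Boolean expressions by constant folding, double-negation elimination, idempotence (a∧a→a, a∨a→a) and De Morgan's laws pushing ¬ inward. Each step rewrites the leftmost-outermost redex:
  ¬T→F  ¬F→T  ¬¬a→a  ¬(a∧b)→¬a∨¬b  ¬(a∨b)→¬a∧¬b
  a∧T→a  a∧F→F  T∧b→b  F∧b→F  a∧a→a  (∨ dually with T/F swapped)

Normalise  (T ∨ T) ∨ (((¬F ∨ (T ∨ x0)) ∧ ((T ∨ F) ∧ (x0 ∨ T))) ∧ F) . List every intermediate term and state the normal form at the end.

Answer: normal form = T  (in 2 steps)

Reduction:
  start: (T ∨ T) ∨ (((¬F ∨ (T ∨ x0)) ∧ ((T ∨ F) ∧ (x0 ∨ T))) ∧ F)
  →1  T ∨ (((¬F ∨ (T ∨ x0)) ∧ ((T ∨ F) ∧ (x0 ∨ T))) ∧ F)
  →2  T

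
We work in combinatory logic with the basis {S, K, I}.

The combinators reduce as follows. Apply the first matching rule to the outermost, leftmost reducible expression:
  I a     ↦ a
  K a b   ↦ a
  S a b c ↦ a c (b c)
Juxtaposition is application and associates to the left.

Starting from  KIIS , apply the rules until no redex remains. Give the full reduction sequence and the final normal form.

  start: KIIS
  [1] IS
  [2] S

Answer: normal form = S  (in 2 steps)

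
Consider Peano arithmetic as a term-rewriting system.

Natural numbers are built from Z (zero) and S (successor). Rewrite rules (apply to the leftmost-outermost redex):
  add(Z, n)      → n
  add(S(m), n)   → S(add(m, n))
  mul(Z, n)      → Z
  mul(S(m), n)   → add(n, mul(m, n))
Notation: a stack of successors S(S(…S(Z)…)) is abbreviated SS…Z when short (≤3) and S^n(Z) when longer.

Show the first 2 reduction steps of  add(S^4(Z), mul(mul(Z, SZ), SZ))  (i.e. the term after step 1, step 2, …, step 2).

  start: add(S^4(Z), mul(mul(Z, SZ), SZ))
  →1  S(add(SSSZ, mul(mul(Z, SZ), SZ)))
  →2  S(S(add(SSZ, mul(mul(Z, SZ), SZ))))

Answer: after 2 steps: S(S(add(SSZ, mul(mul(Z, SZ), SZ))))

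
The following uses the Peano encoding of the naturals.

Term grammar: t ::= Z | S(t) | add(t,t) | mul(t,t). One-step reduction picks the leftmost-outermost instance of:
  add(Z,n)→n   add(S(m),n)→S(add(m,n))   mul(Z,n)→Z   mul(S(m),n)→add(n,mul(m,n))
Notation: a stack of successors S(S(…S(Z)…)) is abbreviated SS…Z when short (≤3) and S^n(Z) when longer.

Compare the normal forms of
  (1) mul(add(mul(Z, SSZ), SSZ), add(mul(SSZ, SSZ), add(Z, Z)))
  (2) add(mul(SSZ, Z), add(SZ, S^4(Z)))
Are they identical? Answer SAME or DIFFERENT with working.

Term A:
  start: mul(add(mul(Z, SSZ), SSZ), add(mul(SSZ, SSZ), add(Z, Z)))
  →1  mul(add(Z, SSZ), add(mul(SSZ, SSZ), add(Z, Z)))
  →2  mul(SSZ, add(mul(SSZ, SSZ), add(Z, Z)))
  →3  add(add(mul(SSZ, SSZ), add(Z, Z)), mul(SZ, add(mul(SSZ, SSZ), add(Z, Z))))
  →4  add(add(add(SSZ, mul(SZ, SSZ)), add(Z, Z)), mul(SZ, add(mul(SSZ, SSZ), add(Z, Z))))
  →5  add(add(S(add(SZ, mul(SZ, SSZ))), add(Z, Z)), mul(SZ, add(mul(SSZ, SSZ), add(Z, Z))))
  →6  add(S(add(add(SZ, mul(SZ, SSZ)), add(Z, Z))), mul(SZ, add(mul(SSZ, SSZ), add(Z, Z))))
  →7  S(add(add(add(SZ, mul(SZ, SSZ)), add(Z, Z)), mul(SZ, add(mul(SSZ, SSZ), add(Z, Z)))))
  →8  S(add(add(S(add(Z, mul(SZ, SSZ))), add(Z, Z)), mul(SZ, add(mul(SSZ, SSZ), add(Z, Z)))))
  →9  S(add(S(add(add(Z, mul(SZ, SSZ)), add(Z, Z))), mul(SZ, add(mul(SSZ, SSZ), add(Z, Z)))))
  →10  S(S(add(add(add(Z, mul(SZ, SSZ)), add(Z, Z)), mul(SZ, add(mul(SSZ, SSZ), add(Z, Z))))))
  →11  S(S(add(add(mul(SZ, SSZ), add(Z, Z)), mul(SZ, add(mul(SSZ, SSZ), add(Z, Z))))))
  →12  S(S(add(add(add(SSZ, mul(Z, SSZ)), add(Z, Z)), mul(SZ, add(mul(SSZ, SSZ), add(Z, Z))))))
  →13  S(S(add(add(S(add(SZ, mul(Z, SSZ))), add(Z, Z)), mul(SZ, add(mul(SSZ, SSZ), add(Z, Z))))))
  →14  S(S(add(S(add(add(SZ, mul(Z, SSZ)), add(Z, Z))), mul(SZ, add(mul(SSZ, SSZ), add(Z, Z))))))
  →15  S(S(S(add(add(add(SZ, mul(Z, SSZ)), add(Z, Z)), mul(SZ, add(mul(SSZ, SSZ), add(Z, Z)))))))
  →16  S(S(S(add(add(S(add(Z, mul(Z, SSZ))), add(Z, Z)), mul(SZ, add(mul(SSZ, SSZ), add(Z, Z)))))))
  →17  S(S(S(add(S(add(add(Z, mul(Z, SSZ)), add(Z, Z))), mul(SZ, add(mul(SSZ, SSZ), add(Z, Z)))))))
  →18  S(S(S(S(add(add(add(Z, mul(Z, SSZ)), add(Z, Z)), mul(SZ, add(mul(SSZ, SSZ), add(Z, Z))))))))
  →19  S(S(S(S(add(add(mul(Z, SSZ), add(Z, Z)), mul(SZ, add(mul(SSZ, SSZ), add(Z, Z))))))))
  →20  S(S(S(S(add(add(Z, add(Z, Z)), mul(SZ, add(mul(SSZ, SSZ), add(Z, Z))))))))
  →21  S(S(S(S(add(add(Z, Z), mul(SZ, add(mul(SSZ, SSZ), add(Z, Z))))))))
  →22  S(S(S(S(add(Z, mul(SZ, add(mul(SSZ, SSZ), add(Z, Z))))))))
  →23  S(S(S(S(mul(SZ, add(mul(SSZ, SSZ), add(Z, Z)))))))
  →24  S(S(S(S(add(add(mul(SSZ, SSZ), add(Z, Z)), mul(Z, add(mul(SSZ, SSZ), add(Z, Z))))))))
  →25  S(S(S(S(add(add(add(SSZ, mul(SZ, SSZ)), add(Z, Z)), mul(Z, add(mul(SSZ, SSZ), add(Z, Z))))))))
  →26  S(S(S(S(add(add(S(add(SZ, mul(SZ, SSZ))), add(Z, Z)), mul(Z, add(mul(SSZ, SSZ), add(Z, Z))))))))
  →27  S(S(S(S(add(S(add(add(SZ, mul(SZ, SSZ)), add(Z, Z))), mul(Z, add(mul(SSZ, SSZ), add(Z, Z))))))))
  →28  S(S(S(S(S(add(add(add(SZ, mul(SZ, SSZ)), add(Z, Z)), mul(Z, add(mul(SSZ, SSZ), add(Z, Z)))))))))
  →29  S(S(S(S(S(add(add(S(add(Z, mul(SZ, SSZ))), add(Z, Z)), mul(Z, add(mul(SSZ, SSZ), add(Z, Z)))))))))
  →30  S(S(S(S(S(add(S(add(add(Z, mul(SZ, SSZ)), add(Z, Z))), mul(Z, add(mul(SSZ, SSZ), add(Z, Z)))))))))
  →31  S(S(S(S(S(S(add(add(add(Z, mul(SZ, SSZ)), add(Z, Z)), mul(Z, add(mul(SSZ, SSZ), add(Z, Z))))))))))
  →32  S(S(S(S(S(S(add(add(mul(SZ, SSZ), add(Z, Z)), mul(Z, add(mul(SSZ, SSZ), add(Z, Z))))))))))
  →33  S(S(S(S(S(S(add(add(add(SSZ, mul(Z, SSZ)), add(Z, Z)), mul(Z, add(mul(SSZ, SSZ), add(Z, Z))))))))))
  →34  S(S(S(S(S(S(add(add(S(add(SZ, mul(Z, SSZ))), add(Z, Z)), mul(Z, add(mul(SSZ, SSZ), add(Z, Z))))))))))
  →35  S(S(S(S(S(S(add(S(add(add(SZ, mul(Z, SSZ)), add(Z, Z))), mul(Z, add(mul(SSZ, SSZ), add(Z, Z))))))))))
  →36  S(S(S(S(S(S(S(add(add(add(SZ, mul(Z, SSZ)), add(Z, Z)), mul(Z, add(mul(SSZ, SSZ), add(Z, Z)))))))))))
  →37  S(S(S(S(S(S(S(add(add(S(add(Z, mul(Z, SSZ))), add(Z, Z)), mul(Z, add(mul(SSZ, SSZ), add(Z, Z)))))))))))
  →38  S(S(S(S(S(S(S(add(S(add(add(Z, mul(Z, SSZ)), add(Z, Z))), mul(Z, add(mul(SSZ, SSZ), add(Z, Z)))))))))))
  →39  S(S(S(S(S(S(S(S(add(add(add(Z, mul(Z, SSZ)), add(Z, Z)), mul(Z, add(mul(SSZ, SSZ), add(Z, Z))))))))))))
  →40  S(S(S(S(S(S(S(S(add(add(mul(Z, SSZ), add(Z, Z)), mul(Z, add(mul(SSZ, SSZ), add(Z, Z))))))))))))
  →41  S(S(S(S(S(S(S(S(add(add(Z, add(Z, Z)), mul(Z, add(mul(SSZ, SSZ), add(Z, Z))))))))))))
  →42  S(S(S(S(S(S(S(S(add(add(Z, Z), mul(Z, add(mul(SSZ, SSZ), add(Z, Z))))))))))))
  →43  S(S(S(S(S(S(S(S(add(Z, mul(Z, add(mul(SSZ, SSZ), add(Z, Z))))))))))))
  →44  S(S(S(S(S(S(S(S(mul(Z, add(mul(SSZ, SSZ), add(Z, Z)))))))))))
  →45  S^8(Z)

Term B:
  start: add(mul(SSZ, Z), add(SZ, S^4(Z)))
  →1  add(add(Z, mul(SZ, Z)), add(SZ, S^4(Z)))
  →2  add(mul(SZ, Z), add(SZ, S^4(Z)))
  →3  add(add(Z, mul(Z, Z)), add(SZ, S^4(Z)))
  →4  add(mul(Z, Z), add(SZ, S^4(Z)))
  →5  add(Z, add(SZ, S^4(Z)))
  →6  add(SZ, S^4(Z))
  →7  S(add(Z, S^4(Z)))
  →8  S^5(Z)

Answer: DIFFERENT — A ⇓ S^8(Z), B ⇓ S^5(Z)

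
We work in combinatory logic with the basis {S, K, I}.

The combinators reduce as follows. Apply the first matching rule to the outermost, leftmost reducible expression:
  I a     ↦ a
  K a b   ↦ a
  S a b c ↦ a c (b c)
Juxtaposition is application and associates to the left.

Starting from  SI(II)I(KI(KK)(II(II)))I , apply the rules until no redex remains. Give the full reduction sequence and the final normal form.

Answer: normal form = I  (in 12 steps)

Working:
  start: SI(II)I(KI(KK)(II(II)))I
  →1  II(III)(KI(KK)(II(II)))I
  →2  I(III)(KI(KK)(II(II)))I
  →3  III(KI(KK)(II(II)))I
  →4  II(KI(KK)(II(II)))I
  →5  I(KI(KK)(II(II)))I
  →6  KI(KK)(II(II))I
  →7  I(II(II))I
  →8  II(II)I
  →9  I(II)I
  →10  III
  →11  II
  →12  I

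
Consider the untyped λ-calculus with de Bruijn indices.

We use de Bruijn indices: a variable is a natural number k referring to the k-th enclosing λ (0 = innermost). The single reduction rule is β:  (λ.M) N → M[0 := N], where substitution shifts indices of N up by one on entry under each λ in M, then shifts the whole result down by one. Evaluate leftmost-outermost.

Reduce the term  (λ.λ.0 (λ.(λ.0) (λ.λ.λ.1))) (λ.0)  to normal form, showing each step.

Answer: normal form = λ.0 (λ.λ.λ.λ.1)  (in 2 steps)

Derivation:
  start: (λ.λ.0 (λ.(λ.0) (λ.λ.λ.1))) (λ.0)
  step 1: λ.0 (λ.(λ.0) (λ.λ.λ.1))
  step 2: λ.0 (λ.λ.λ.λ.1)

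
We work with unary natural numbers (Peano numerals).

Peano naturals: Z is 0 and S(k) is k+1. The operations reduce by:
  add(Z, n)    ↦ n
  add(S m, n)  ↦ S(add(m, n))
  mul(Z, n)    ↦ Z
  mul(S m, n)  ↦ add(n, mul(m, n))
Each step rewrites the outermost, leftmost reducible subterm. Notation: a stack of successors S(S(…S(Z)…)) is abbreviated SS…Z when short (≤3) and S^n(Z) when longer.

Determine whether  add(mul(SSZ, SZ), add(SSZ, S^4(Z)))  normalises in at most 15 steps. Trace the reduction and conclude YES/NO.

Answer: YES — reaches normal form S^8(Z) in 13 ≤ 15 steps

Working:
  start: add(mul(SSZ, SZ), add(SSZ, S^4(Z)))
  [1] add(add(SZ, mul(SZ, SZ)), add(SSZ, S^4(Z)))
  [2] add(S(add(Z, mul(SZ, SZ))), add(SSZ, S^4(Z)))
  [3] S(add(add(Z, mul(SZ, SZ)), add(SSZ, S^4(Z))))
  [4] S(add(mul(SZ, SZ), add(SSZ, S^4(Z))))
  [5] S(add(add(SZ, mul(Z, SZ)), add(SSZ, S^4(Z))))
  [6] S(add(S(add(Z, mul(Z, SZ))), add(SSZ, S^4(Z))))
  [7] S(S(add(add(Z, mul(Z, SZ)), add(SSZ, S^4(Z)))))
  [8] S(S(add(mul(Z, SZ), add(SSZ, S^4(Z)))))
  [9] S(S(add(Z, add(SSZ, S^4(Z)))))
  [10] S(S(add(SSZ, S^4(Z))))
  [11] S(S(S(add(SZ, S^4(Z)))))
  [12] S(S(S(S(add(Z, S^4(Z))))))
  [13] S^8(Z)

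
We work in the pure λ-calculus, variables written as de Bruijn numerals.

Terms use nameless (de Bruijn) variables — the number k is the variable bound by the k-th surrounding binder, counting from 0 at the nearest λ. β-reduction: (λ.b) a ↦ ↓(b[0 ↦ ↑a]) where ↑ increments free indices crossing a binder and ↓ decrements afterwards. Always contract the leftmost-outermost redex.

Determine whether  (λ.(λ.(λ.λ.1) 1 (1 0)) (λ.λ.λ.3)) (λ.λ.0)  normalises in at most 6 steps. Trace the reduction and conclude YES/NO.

Answer: YES — reaches normal form λ.λ.0 in 4 ≤ 6 steps

Derivation:
  start: (λ.(λ.(λ.λ.1) 1 (1 0)) (λ.λ.λ.3)) (λ.λ.0)
  →1  (λ.(λ.λ.1) (λ.λ.0) ((λ.λ.0) 0)) (λ.λ.λ.λ.λ.0)
  →2  (λ.λ.1) (λ.λ.0) ((λ.λ.0) (λ.λ.λ.λ.λ.0))
  →3  (λ.λ.λ.0) ((λ.λ.0) (λ.λ.λ.λ.λ.0))
  →4  λ.λ.0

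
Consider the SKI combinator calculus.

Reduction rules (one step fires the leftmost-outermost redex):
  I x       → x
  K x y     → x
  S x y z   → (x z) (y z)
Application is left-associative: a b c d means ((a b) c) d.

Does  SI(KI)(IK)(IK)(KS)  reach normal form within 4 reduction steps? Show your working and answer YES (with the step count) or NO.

  start: SI(KI)(IK)(IK)(KS)
  step 1: I(IK)(KI(IK))(IK)(KS)
  step 2: IK(KI(IK))(IK)(KS)
  step 3: K(KI(IK))(IK)(KS)
  step 4: KI(IK)(KS)

Answer: NO — after 4 steps the term is KI(IK)(KS), not yet normal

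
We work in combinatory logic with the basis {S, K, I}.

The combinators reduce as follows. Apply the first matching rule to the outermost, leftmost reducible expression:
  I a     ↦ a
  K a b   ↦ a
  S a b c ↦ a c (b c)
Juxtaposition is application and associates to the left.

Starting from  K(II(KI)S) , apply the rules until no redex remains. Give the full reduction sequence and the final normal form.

Answer: normal form = KI  (in 3 steps)

Working:
  start: K(II(KI)S)
  step 1: K(I(KI)S)
  step 2: K(KIS)
  step 3: KI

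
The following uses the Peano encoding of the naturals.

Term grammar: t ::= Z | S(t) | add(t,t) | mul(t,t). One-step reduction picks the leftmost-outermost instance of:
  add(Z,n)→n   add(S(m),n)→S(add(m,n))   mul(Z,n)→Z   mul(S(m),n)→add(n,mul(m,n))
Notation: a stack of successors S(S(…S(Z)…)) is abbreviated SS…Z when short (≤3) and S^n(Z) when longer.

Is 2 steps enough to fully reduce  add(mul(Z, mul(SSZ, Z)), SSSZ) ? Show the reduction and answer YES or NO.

Answer: YES — reaches normal form SSSZ in 2 ≤ 2 steps

Working:
  start: add(mul(Z, mul(SSZ, Z)), SSSZ)
  →1  add(Z, SSSZ)
  →2  SSSZ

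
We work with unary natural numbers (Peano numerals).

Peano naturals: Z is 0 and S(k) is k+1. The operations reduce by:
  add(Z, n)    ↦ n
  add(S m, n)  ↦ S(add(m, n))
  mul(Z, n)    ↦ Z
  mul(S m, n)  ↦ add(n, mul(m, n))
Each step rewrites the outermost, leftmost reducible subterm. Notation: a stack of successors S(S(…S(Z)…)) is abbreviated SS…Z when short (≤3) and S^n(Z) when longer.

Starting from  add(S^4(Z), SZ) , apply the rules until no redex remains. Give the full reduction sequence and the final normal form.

  start: add(S^4(Z), SZ)
  [1] S(add(SSSZ, SZ))
  [2] S(S(add(SSZ, SZ)))
  [3] S(S(S(add(SZ, SZ))))
  [4] S(S(S(S(add(Z, SZ)))))
  [5] S^5(Z)

Answer: normal form = S^5(Z)  (in 5 steps)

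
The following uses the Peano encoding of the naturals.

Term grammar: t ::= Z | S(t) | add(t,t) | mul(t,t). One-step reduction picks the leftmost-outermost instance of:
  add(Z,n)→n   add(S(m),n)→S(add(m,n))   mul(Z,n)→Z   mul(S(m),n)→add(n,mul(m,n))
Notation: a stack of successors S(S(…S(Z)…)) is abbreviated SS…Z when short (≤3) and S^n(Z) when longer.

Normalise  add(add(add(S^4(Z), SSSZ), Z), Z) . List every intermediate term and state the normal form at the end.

Answer: normal form = S^7(Z)  (in 21 steps)

Working:
  start: add(add(add(S^4(Z), SSSZ), Z), Z)
  [1] add(add(S(add(SSSZ, SSSZ)), Z), Z)
  [2] add(S(add(add(SSSZ, SSSZ), Z)), Z)
  [3] S(add(add(add(SSSZ, SSSZ), Z), Z))
  [4] S(add(add(S(add(SSZ, SSSZ)), Z), Z))
  [5] S(add(S(add(add(SSZ, SSSZ), Z)), Z))
  [6] S(S(add(add(add(SSZ, SSSZ), Z), Z)))
  [7] S(S(add(add(S(add(SZ, SSSZ)), Z), Z)))
  [8] S(S(add(S(add(add(SZ, SSSZ), Z)), Z)))
  [9] S(S(S(add(add(add(SZ, SSSZ), Z), Z))))
  [10] S(S(S(add(add(S(add(Z, SSSZ)), Z), Z))))
  [11] S(S(S(add(S(add(add(Z, SSSZ), Z)), Z))))
  [12] S(S(S(S(add(add(add(Z, SSSZ), Z), Z)))))
  [13] S(S(S(S(add(add(SSSZ, Z), Z)))))
  [14] S(S(S(S(add(S(add(SSZ, Z)), Z)))))
  [15] S(S(S(S(S(add(add(SSZ, Z), Z))))))
  [16] S(S(S(S(S(add(S(add(SZ, Z)), Z))))))
  [17] S(S(S(S(S(S(add(add(SZ, Z), Z)))))))
  [18] S(S(S(S(S(S(add(S(add(Z, Z)), Z)))))))
  [19] S(S(S(S(S(S(S(add(add(Z, Z), Z))))))))
  [20] S(S(S(S(S(S(S(add(Z, Z))))))))
  [21] S^7(Z)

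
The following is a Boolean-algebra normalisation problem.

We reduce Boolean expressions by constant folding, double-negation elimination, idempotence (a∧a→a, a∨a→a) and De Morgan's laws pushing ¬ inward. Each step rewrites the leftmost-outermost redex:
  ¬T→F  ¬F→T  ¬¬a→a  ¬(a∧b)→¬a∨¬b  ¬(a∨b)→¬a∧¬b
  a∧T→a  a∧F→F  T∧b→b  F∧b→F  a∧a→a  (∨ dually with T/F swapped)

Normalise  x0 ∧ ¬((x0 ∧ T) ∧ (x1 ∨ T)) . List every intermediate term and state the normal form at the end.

Answer: normal form = x0 ∧ ¬x0  (in 8 steps)

Derivation:
  start: x0 ∧ ¬((x0 ∧ T) ∧ (x1 ∨ T))
  [1] x0 ∧ (¬(x0 ∧ T) ∨ ¬(x1 ∨ T))
  [2] x0 ∧ ((¬x0 ∨ ¬T) ∨ ¬(x1 ∨ T))
  [3] x0 ∧ ((¬x0 ∨ F) ∨ ¬(x1 ∨ T))
  [4] x0 ∧ (¬x0 ∨ ¬(x1 ∨ T))
  [5] x0 ∧ (¬x0 ∨ (¬x1 ∧ ¬T))
  [6] x0 ∧ (¬x0 ∨ (¬x1 ∧ F))
  [7] x0 ∧ (¬x0 ∨ F)
  [8] x0 ∧ ¬x0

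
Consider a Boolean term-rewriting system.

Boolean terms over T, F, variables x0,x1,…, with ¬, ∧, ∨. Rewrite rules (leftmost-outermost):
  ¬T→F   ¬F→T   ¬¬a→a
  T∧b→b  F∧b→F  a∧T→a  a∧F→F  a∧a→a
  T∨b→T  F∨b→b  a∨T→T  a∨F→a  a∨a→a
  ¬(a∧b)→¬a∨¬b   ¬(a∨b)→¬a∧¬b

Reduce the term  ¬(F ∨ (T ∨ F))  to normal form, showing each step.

Answer: normal form = F  (in 6 steps)

Derivation:
  start: ¬(F ∨ (T ∨ F))
  →1  ¬F ∧ ¬(T ∨ F)
  →2  T ∧ ¬(T ∨ F)
  →3  ¬(T ∨ F)
  →4  ¬T ∧ ¬F
  →5  F ∧ ¬F
  →6  F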